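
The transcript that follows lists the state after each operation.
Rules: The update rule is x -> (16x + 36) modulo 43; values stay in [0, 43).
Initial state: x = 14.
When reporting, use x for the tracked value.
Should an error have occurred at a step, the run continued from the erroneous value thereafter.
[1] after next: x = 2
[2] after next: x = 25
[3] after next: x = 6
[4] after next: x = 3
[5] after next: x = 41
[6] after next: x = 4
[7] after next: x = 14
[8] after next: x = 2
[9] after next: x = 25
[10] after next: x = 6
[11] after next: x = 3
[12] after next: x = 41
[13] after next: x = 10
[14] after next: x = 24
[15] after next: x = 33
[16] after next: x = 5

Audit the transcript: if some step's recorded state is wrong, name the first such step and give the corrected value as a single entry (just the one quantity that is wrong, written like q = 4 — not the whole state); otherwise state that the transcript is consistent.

step 13, x = 4

Step 1: x = (16*14 + 36) mod 43 = 2 — matches.
Step 2: x = (16*2 + 36) mod 43 = 25 — checks out.
Step 3: x = (16*25 + 36) mod 43 = 6 — in agreement.
Step 4: x = (16*6 + 36) mod 43 = 3 — in agreement.
Step 5: x = (16*3 + 36) mod 43 = 41 — consistent with the transcript.
Step 6: x = (16*41 + 36) mod 43 = 4 — consistent with the transcript.
Step 7: x = (16*4 + 36) mod 43 = 14 — same as recorded.
Step 8: x = (16*14 + 36) mod 43 = 2 — no discrepancy.
Step 9: x = (16*2 + 36) mod 43 = 25 — agrees with the transcript.
Step 10: x = (16*25 + 36) mod 43 = 6 — confirmed correct.
Step 11: x = (16*6 + 36) mod 43 = 3 — consistent with the transcript.
Step 12: x = (16*3 + 36) mod 43 = 41 — checks out.
Step 13: x = (16*41 + 36) mod 43 = 4 — the recorded entry deviates here.
First incorrect step: 13; the correct value is x = 4.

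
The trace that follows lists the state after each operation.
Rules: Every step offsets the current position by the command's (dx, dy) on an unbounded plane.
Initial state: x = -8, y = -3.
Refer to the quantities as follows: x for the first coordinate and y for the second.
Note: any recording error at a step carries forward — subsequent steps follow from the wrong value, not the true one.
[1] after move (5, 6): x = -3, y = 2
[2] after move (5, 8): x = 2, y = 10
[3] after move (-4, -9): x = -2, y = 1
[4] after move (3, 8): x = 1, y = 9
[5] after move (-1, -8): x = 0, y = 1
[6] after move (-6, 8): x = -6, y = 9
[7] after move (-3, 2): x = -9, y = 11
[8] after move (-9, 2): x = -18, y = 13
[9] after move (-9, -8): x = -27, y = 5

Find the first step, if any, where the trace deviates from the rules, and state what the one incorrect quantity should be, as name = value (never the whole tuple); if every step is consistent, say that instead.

step 1, y = 3

1. x = -8 + (5) = -3, y = -3 + (6) = 3 (this is not what the trace shows)
The audit stops at step 1: the recorded entry is wrong and should be y = 3.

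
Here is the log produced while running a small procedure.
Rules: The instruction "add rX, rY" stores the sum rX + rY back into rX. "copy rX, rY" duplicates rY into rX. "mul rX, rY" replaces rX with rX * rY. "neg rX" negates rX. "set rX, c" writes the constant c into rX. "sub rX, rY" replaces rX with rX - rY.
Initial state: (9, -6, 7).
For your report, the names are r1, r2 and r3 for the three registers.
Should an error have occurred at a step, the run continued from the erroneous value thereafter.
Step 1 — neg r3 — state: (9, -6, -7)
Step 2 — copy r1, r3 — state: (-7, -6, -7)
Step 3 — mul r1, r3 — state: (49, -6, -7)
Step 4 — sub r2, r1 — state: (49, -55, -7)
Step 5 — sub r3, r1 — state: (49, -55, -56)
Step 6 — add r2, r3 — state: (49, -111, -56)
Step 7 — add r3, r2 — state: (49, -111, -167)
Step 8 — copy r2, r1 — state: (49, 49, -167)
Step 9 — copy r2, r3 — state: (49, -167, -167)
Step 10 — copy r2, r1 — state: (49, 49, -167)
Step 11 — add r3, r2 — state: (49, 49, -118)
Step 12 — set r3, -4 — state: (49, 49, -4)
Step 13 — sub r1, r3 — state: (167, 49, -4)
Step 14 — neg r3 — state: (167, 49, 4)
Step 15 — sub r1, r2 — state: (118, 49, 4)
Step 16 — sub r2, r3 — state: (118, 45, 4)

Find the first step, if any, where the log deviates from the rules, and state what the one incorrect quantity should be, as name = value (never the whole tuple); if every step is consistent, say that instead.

step 13, r1 = 53

Recomputing the run from the initial state:
step 1: r1 = 9, r2 = -6, r3 = -7
step 2: r1 = -7, r2 = -6, r3 = -7
step 3: r1 = 49, r2 = -6, r3 = -7
step 4: r1 = 49, r2 = -55, r3 = -7
step 5: r1 = 49, r2 = -55, r3 = -56
step 6: r1 = 49, r2 = -111, r3 = -56
step 7: r1 = 49, r2 = -111, r3 = -167
step 8: r1 = 49, r2 = 49, r3 = -167
step 9: r1 = 49, r2 = -167, r3 = -167
step 10: r1 = 49, r2 = 49, r3 = -167
step 11: r1 = 49, r2 = 49, r3 = -118
step 12: r1 = 49, r2 = 49, r3 = -4
step 13: r1 = 53, r2 = 49, r3 = -4
step 14: r1 = 53, r2 = 49, r3 = 4
step 15: r1 = 4, r2 = 49, r3 = 4
step 16: r1 = 4, r2 = 45, r3 = 4
The first disagreement with the log is at step 13, where the value should be r1 = 53.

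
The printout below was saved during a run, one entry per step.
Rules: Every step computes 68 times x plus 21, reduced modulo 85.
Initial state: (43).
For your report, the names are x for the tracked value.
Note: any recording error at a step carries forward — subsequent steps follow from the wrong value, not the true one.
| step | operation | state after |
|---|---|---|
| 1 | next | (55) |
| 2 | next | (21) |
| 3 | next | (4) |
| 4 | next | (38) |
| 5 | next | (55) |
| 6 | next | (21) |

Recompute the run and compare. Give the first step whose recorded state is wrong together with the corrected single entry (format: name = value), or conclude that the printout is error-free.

1. x = (68*43 + 21) mod 85 = 55 (exactly as logged)
2. x = (68*55 + 21) mod 85 = 21 (same as recorded)
3. x = (68*21 + 21) mod 85 = 4 (agrees with the printout)
4. x = (68*4 + 21) mod 85 = 38 (checks out)
5. x = (68*38 + 21) mod 85 = 55 (exactly as logged)
6. x = (68*55 + 21) mod 85 = 21 (agrees with the printout)
All entries verified; no error found.

no error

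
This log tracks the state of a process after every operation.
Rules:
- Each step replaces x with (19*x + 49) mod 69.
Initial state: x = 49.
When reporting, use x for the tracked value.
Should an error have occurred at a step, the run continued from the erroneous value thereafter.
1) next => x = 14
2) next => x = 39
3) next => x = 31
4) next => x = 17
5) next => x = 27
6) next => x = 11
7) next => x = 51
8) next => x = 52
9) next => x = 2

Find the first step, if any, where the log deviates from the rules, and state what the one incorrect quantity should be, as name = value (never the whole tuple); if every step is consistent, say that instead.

step 6, x = 10

Recomputing the run from the initial state:
step 1: x = 14
step 2: x = 39
step 3: x = 31
step 4: x = 17
step 5: x = 27
step 6: x = 10
step 7: x = 32
step 8: x = 36
step 9: x = 43
The first disagreement with the log is at step 6, where the value should be x = 10.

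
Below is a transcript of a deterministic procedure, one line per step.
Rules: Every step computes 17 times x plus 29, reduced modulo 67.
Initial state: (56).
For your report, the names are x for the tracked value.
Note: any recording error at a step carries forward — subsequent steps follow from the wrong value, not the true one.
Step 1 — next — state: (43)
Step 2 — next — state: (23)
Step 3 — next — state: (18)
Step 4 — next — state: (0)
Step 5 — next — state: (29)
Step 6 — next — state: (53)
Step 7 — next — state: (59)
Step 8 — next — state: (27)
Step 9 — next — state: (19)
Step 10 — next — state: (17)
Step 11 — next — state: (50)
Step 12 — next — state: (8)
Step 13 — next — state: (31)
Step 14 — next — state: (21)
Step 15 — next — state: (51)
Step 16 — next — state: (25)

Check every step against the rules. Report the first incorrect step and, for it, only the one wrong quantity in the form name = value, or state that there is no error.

step 14, x = 20

1. x = (17*56 + 29) mod 67 = 43 (consistent with the transcript)
2. x = (17*43 + 29) mod 67 = 23 (confirmed correct)
3. x = (17*23 + 29) mod 67 = 18 (consistent with the transcript)
4. x = (17*18 + 29) mod 67 = 0 (same as recorded)
5. x = (17*0 + 29) mod 67 = 29 (in agreement)
6. x = (17*29 + 29) mod 67 = 53 (confirmed correct)
7. x = (17*53 + 29) mod 67 = 59 (agrees with the transcript)
8. x = (17*59 + 29) mod 67 = 27 (no discrepancy)
9. x = (17*27 + 29) mod 67 = 19 (same as recorded)
10. x = (17*19 + 29) mod 67 = 17 (no discrepancy)
11. x = (17*17 + 29) mod 67 = 50 (no discrepancy)
12. x = (17*50 + 29) mod 67 = 8 (exactly as logged)
13. x = (17*8 + 29) mod 67 = 31 (same as recorded)
14. x = (17*31 + 29) mod 67 = 20 (the transcript has a different value)
The audit stops at step 14: the recorded entry is wrong and should be x = 20.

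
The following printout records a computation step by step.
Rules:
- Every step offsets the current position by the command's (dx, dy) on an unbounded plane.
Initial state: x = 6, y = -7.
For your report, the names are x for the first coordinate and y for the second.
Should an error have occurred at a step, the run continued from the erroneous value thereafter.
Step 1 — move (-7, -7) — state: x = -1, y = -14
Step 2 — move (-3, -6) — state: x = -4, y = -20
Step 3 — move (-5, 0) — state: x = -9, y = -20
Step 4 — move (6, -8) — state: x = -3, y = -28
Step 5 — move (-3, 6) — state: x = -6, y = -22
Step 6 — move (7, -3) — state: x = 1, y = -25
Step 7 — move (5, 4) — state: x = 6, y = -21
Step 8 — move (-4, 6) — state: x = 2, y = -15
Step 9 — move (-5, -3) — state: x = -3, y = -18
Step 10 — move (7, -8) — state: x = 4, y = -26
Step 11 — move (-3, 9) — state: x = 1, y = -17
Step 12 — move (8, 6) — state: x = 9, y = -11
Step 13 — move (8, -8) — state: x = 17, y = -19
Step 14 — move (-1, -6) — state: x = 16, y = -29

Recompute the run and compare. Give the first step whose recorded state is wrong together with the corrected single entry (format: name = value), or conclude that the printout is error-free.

step 14, y = -25

Recomputing the run from the initial state:
step 1: x = -1, y = -14
step 2: x = -4, y = -20
step 3: x = -9, y = -20
step 4: x = -3, y = -28
step 5: x = -6, y = -22
step 6: x = 1, y = -25
step 7: x = 6, y = -21
step 8: x = 2, y = -15
step 9: x = -3, y = -18
step 10: x = 4, y = -26
step 11: x = 1, y = -17
step 12: x = 9, y = -11
step 13: x = 17, y = -19
step 14: x = 16, y = -25
The first disagreement with the printout is at step 14, where the value should be y = -25.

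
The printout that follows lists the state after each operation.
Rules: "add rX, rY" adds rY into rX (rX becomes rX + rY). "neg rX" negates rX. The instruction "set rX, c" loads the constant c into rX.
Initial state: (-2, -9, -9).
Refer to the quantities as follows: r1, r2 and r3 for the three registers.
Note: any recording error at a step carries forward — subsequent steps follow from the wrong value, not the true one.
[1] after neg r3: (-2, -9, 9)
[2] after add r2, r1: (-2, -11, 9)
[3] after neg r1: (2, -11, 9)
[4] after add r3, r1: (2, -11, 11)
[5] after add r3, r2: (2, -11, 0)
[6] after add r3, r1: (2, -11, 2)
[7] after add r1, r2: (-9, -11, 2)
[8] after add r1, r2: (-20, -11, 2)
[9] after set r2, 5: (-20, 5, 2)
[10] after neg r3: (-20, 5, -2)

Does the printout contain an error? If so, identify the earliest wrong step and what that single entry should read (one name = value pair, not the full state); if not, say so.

1. r3 = -(-9) = 9 (verified)
2. r2 = -9 + -2 = -11 (checks out)
3. r1 = -(-2) = 2 (verified)
4. r3 = 9 + 2 = 11 (matches)
5. r3 = 11 + -11 = 0 (checks out)
6. r3 = 0 + 2 = 2 (exactly as logged)
7. r1 = 2 + -11 = -9 (verified)
8. r1 = -9 + -11 = -20 (exactly as logged)
9. r2 = 5 (verified)
10. r3 = -(2) = -2 (same as recorded)
All entries verified; no error found.

no error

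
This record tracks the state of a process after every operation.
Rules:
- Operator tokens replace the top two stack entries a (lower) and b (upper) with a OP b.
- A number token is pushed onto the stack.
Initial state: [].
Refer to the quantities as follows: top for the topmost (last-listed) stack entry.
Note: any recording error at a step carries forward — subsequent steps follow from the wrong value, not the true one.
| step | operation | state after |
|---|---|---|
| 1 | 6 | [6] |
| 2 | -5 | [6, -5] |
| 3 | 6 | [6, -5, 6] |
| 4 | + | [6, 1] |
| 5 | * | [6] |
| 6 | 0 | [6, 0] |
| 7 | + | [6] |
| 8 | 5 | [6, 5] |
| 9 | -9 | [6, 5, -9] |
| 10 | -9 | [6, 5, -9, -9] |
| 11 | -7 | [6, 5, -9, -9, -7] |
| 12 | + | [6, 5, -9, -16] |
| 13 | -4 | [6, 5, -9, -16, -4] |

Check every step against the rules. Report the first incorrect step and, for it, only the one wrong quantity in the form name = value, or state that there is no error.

Recomputing the run from the initial state:
step 1: [6]
step 2: [6, -5]
step 3: [6, -5, 6]
step 4: [6, 1]
step 5: [6]
step 6: [6, 0]
step 7: [6]
step 8: [6, 5]
step 9: [6, 5, -9]
step 10: [6, 5, -9, -9]
step 11: [6, 5, -9, -9, -7]
step 12: [6, 5, -9, -16]
step 13: [6, 5, -9, -16, -4]
This matches the record at every step.

no error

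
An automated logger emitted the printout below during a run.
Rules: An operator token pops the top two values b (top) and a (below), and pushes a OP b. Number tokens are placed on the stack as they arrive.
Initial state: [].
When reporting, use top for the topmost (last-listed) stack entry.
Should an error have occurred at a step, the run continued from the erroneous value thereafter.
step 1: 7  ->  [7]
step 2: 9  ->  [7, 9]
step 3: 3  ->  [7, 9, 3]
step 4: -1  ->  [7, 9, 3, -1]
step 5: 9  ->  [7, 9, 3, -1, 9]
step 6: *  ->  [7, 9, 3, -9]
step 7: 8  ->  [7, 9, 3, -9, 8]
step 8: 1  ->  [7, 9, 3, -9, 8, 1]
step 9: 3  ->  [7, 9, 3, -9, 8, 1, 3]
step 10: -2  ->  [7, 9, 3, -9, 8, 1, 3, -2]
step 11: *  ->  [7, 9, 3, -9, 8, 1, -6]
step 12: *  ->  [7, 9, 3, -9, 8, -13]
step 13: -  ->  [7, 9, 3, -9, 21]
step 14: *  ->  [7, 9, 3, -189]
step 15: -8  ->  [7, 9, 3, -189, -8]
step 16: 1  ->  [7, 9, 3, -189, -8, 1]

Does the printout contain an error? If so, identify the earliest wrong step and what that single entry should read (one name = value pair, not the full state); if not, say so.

step 12, top = -6

Step 1: push 7: top = 7 — matches.
Step 2: push 9: top = 9 — consistent with the printout.
Step 3: push 3: top = 3 — verified.
Step 4: push -1: top = -1 — no discrepancy.
Step 5: push 9: top = 9 — same as recorded.
Step 6: -1 * 9 = -9 — verified.
Step 7: push 8: top = 8 — agrees with the printout.
Step 8: push 1: top = 1 — in agreement.
Step 9: push 3: top = 3 — matches.
Step 10: push -2: top = -2 — exactly as logged.
Step 11: 3 * -2 = -6 — matches.
Step 12: 1 * -6 = -6 — the printout has a different value.
Step 12 is the first one off; corrected, top = -6.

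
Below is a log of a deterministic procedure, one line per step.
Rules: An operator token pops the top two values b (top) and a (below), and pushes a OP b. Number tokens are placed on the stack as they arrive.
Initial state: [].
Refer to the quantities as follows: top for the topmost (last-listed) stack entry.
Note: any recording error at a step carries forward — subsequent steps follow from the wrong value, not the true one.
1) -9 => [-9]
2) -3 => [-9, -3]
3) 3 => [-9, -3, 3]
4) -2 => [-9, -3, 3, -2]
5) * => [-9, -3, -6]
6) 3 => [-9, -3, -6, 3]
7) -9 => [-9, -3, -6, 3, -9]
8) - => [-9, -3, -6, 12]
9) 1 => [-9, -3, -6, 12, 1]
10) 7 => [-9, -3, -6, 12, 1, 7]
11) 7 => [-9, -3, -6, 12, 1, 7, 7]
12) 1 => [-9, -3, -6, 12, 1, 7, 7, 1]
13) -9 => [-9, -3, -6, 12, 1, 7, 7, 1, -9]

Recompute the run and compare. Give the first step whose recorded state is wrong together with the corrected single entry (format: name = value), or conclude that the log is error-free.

no error

1. push -9: top = -9 (consistent with the log)
2. push -3: top = -3 (agrees with the log)
3. push 3: top = 3 (confirmed correct)
4. push -2: top = -2 (confirmed correct)
5. 3 * -2 = -6 (same as recorded)
6. push 3: top = 3 (matches)
7. push -9: top = -9 (confirmed correct)
8. 3 - -9 = 12 (same as recorded)
9. push 1: top = 1 (checks out)
10. push 7: top = 7 (agrees with the log)
11. push 7: top = 7 (no discrepancy)
12. push 1: top = 1 (matches)
13. push -9: top = -9 (in agreement)
The whole run recomputes cleanly — no discrepancies.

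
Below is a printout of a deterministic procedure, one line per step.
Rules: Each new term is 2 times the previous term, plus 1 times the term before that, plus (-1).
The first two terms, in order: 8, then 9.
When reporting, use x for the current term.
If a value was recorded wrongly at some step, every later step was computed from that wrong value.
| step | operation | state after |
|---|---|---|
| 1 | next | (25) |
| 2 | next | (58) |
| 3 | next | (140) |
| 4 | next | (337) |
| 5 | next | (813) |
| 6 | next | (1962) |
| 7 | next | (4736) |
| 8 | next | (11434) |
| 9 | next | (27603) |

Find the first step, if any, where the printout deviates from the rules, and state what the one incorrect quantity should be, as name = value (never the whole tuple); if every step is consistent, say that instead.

Step 1: x = 2*(9) + (1)*(8) + (-1) = 25 — consistent with the printout.
Step 2: x = 2*(25) + (1)*(9) + (-1) = 58 — confirmed correct.
Step 3: x = 2*(58) + (1)*(25) + (-1) = 140 — confirmed correct.
Step 4: x = 2*(140) + (1)*(58) + (-1) = 337 — consistent with the printout.
Step 5: x = 2*(337) + (1)*(140) + (-1) = 813 — confirmed correct.
Step 6: x = 2*(813) + (1)*(337) + (-1) = 1962 — agrees with the printout.
Step 7: x = 2*(1962) + (1)*(813) + (-1) = 4736 — confirmed correct.
Step 8: x = 2*(4736) + (1)*(1962) + (-1) = 11433 — the printout has a different value.
So the first discrepancy is step 8, where the right value is x = 11433.

step 8, x = 11433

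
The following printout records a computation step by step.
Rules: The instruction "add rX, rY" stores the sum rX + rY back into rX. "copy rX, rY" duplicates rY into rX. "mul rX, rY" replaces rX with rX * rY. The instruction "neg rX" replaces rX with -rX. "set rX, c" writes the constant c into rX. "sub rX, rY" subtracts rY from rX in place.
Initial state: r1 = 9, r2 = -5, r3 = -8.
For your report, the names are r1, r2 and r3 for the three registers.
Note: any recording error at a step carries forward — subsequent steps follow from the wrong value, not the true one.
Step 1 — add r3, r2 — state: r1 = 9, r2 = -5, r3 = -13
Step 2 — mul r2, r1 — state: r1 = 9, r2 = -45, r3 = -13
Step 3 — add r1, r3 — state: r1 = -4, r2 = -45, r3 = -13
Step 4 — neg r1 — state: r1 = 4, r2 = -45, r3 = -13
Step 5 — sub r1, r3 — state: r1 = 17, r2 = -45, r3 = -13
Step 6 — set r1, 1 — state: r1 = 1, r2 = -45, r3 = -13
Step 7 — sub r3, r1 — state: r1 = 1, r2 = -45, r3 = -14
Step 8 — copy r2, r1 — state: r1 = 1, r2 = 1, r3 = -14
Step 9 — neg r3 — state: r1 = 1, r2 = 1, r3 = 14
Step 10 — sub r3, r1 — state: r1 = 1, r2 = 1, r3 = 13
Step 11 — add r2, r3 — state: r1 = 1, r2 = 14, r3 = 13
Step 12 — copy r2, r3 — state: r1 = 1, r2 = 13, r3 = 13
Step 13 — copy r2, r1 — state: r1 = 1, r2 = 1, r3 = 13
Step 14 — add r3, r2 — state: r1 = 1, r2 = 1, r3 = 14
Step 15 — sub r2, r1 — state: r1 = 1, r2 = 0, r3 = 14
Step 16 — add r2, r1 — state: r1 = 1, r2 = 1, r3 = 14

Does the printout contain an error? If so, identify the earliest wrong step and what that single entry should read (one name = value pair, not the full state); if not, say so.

no error

step 1: r3 = -8 + -5 = -13 -> confirmed correct
step 2: r2 = -5 * 9 = -45 -> agrees with the printout
step 3: r1 = 9 + -13 = -4 -> matches
step 4: r1 = -(-4) = 4 -> same as recorded
step 5: r1 = 4 - -13 = 17 -> verified
step 6: r1 = 1 -> consistent with the printout
step 7: r3 = -13 - 1 = -14 -> consistent with the printout
step 8: r2 = 1 -> agrees with the printout
step 9: r3 = -(-14) = 14 -> verified
step 10: r3 = 14 - 1 = 13 -> no discrepancy
step 11: r2 = 1 + 13 = 14 -> confirmed correct
step 12: r2 = 13 -> exactly as logged
step 13: r2 = 1 -> exactly as logged
step 14: r3 = 13 + 1 = 14 -> exactly as logged
step 15: r2 = 1 - 1 = 0 -> no discrepancy
step 16: r2 = 0 + 1 = 1 -> matches
All entries verified; no error found.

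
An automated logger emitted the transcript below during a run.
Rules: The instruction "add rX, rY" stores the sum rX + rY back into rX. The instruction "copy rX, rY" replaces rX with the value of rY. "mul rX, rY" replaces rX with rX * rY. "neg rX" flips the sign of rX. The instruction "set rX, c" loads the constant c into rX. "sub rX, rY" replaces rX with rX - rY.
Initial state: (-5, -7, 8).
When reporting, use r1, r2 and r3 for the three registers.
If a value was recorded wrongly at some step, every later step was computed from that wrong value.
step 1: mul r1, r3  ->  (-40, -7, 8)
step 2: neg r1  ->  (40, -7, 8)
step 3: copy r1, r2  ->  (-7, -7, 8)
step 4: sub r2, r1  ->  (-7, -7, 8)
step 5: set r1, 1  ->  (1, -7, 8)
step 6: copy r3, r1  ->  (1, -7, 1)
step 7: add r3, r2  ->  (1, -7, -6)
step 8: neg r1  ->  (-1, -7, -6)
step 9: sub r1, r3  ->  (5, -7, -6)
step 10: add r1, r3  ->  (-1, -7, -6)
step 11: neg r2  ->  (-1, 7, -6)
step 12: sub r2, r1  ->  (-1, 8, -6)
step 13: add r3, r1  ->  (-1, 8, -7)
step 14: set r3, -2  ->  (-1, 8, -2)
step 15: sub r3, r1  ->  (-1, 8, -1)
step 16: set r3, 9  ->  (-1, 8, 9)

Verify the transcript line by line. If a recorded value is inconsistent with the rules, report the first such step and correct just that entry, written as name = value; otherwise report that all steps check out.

step 4, r2 = 0

Step 1: r1 = -5 * 8 = -40 — in agreement.
Step 2: r1 = -(-40) = 40 — exactly as logged.
Step 3: r1 = -7 — in agreement.
Step 4: r2 = -7 - -7 = 0 — the recorded entry deviates here.
First incorrect step: 4; the correct value is r2 = 0.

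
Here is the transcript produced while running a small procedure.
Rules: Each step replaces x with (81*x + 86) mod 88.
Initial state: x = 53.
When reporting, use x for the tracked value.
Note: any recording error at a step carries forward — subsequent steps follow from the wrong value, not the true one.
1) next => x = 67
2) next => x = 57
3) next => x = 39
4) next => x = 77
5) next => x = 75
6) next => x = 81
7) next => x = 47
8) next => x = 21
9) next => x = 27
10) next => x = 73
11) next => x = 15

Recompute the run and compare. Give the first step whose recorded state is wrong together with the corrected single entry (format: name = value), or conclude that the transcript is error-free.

Recomputing the run from the initial state:
step 1: x = 67
step 2: x = 57
step 3: x = 39
step 4: x = 77
step 5: x = 75
step 6: x = 1
step 7: x = 79
step 8: x = 61
step 9: x = 11
step 10: x = 9
step 11: x = 23
The first disagreement with the transcript is at step 6, where the value should be x = 1.

step 6, x = 1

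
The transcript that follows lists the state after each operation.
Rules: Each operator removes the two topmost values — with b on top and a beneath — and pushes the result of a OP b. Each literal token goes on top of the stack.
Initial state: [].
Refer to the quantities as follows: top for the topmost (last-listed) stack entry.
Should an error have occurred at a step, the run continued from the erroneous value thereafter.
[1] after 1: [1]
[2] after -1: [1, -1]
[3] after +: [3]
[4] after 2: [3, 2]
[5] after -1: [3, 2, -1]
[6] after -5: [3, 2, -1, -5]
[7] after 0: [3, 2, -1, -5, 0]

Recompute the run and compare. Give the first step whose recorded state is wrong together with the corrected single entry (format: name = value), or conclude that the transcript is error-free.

step 3, top = 0

Recomputing the run from the initial state:
step 1: [1]
step 2: [1, -1]
step 3: [0]
step 4: [0, 2]
step 5: [0, 2, -1]
step 6: [0, 2, -1, -5]
step 7: [0, 2, -1, -5, 0]
The first disagreement with the transcript is at step 3, where the value should be top = 0.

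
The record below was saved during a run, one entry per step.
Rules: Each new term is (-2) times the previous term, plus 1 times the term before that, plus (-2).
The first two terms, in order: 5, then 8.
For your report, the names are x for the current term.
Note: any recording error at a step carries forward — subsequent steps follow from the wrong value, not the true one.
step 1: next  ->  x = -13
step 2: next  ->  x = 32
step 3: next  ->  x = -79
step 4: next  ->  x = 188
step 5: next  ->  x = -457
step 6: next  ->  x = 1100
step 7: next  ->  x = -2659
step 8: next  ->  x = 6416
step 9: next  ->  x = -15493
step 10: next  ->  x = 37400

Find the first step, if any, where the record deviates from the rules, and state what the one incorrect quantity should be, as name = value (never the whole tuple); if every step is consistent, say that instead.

no error

step 1: x = -2*(8) + (1)*(5) + (-2) = -13 -> verified
step 2: x = -2*(-13) + (1)*(8) + (-2) = 32 -> verified
step 3: x = -2*(32) + (1)*(-13) + (-2) = -79 -> consistent with the record
step 4: x = -2*(-79) + (1)*(32) + (-2) = 188 -> exactly as logged
step 5: x = -2*(188) + (1)*(-79) + (-2) = -457 -> verified
step 6: x = -2*(-457) + (1)*(188) + (-2) = 1100 -> matches
step 7: x = -2*(1100) + (1)*(-457) + (-2) = -2659 -> no discrepancy
step 8: x = -2*(-2659) + (1)*(1100) + (-2) = 6416 -> consistent with the record
step 9: x = -2*(6416) + (1)*(-2659) + (-2) = -15493 -> exactly as logged
step 10: x = -2*(-15493) + (1)*(6416) + (-2) = 37400 -> matches
The whole run recomputes cleanly — no discrepancies.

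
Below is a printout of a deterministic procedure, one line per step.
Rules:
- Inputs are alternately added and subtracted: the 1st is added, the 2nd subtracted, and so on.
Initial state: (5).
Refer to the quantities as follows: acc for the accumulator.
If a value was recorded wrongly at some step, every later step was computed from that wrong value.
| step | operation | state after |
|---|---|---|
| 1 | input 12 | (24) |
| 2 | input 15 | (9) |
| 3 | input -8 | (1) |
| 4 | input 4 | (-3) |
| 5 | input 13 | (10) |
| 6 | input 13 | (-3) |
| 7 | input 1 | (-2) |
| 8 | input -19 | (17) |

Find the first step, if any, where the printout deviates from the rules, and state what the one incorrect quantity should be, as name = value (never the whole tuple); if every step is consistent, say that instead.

step 1: acc = 5 + 12 = 17 -> a discrepancy with the printout
First deviation found at step 1; the corrected entry is acc = 17.

step 1, acc = 17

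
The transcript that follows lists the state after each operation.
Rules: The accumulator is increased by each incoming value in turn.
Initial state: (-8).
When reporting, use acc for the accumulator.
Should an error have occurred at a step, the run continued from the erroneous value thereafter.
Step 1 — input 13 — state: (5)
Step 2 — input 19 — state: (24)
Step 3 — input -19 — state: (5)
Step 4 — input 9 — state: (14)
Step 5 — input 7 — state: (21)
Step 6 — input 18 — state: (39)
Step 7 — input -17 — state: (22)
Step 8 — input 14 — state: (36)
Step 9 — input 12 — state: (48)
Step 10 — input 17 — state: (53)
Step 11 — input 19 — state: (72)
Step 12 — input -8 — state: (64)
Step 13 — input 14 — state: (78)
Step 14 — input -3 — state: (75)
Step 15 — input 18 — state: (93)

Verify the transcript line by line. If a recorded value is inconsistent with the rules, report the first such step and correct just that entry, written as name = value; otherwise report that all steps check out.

step 10, acc = 65

Recomputing the run from the initial state:
step 1: acc = 5
step 2: acc = 24
step 3: acc = 5
step 4: acc = 14
step 5: acc = 21
step 6: acc = 39
step 7: acc = 22
step 8: acc = 36
step 9: acc = 48
step 10: acc = 65
step 11: acc = 84
step 12: acc = 76
step 13: acc = 90
step 14: acc = 87
step 15: acc = 105
The first disagreement with the transcript is at step 10, where the value should be acc = 65.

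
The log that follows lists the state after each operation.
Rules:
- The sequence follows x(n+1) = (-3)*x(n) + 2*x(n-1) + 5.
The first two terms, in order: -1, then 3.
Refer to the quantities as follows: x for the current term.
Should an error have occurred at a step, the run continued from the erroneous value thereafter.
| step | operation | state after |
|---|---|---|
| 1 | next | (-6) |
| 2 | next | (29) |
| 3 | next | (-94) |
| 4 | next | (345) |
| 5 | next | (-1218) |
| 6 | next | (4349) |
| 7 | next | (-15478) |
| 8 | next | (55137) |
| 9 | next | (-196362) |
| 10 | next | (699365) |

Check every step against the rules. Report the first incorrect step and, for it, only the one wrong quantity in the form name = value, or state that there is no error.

no error

step 1: x = -3*(3) + (2)*(-1) + (5) = -6 -> exactly as logged
step 2: x = -3*(-6) + (2)*(3) + (5) = 29 -> verified
step 3: x = -3*(29) + (2)*(-6) + (5) = -94 -> verified
step 4: x = -3*(-94) + (2)*(29) + (5) = 345 -> no discrepancy
step 5: x = -3*(345) + (2)*(-94) + (5) = -1218 -> consistent with the log
step 6: x = -3*(-1218) + (2)*(345) + (5) = 4349 -> matches
step 7: x = -3*(4349) + (2)*(-1218) + (5) = -15478 -> no discrepancy
step 8: x = -3*(-15478) + (2)*(4349) + (5) = 55137 -> confirmed correct
step 9: x = -3*(55137) + (2)*(-15478) + (5) = -196362 -> verified
step 10: x = -3*(-196362) + (2)*(55137) + (5) = 699365 -> in agreement
The whole run recomputes cleanly — no discrepancies.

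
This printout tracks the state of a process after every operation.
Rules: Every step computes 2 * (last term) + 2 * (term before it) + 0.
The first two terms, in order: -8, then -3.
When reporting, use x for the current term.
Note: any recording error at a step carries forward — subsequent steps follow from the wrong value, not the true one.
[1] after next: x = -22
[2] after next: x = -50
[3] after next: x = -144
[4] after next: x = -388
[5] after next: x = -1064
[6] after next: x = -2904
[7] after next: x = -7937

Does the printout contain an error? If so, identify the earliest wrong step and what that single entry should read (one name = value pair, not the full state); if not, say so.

step 7, x = -7936

1. x = 2*(-3) + (2)*(-8) + (0) = -22 (consistent with the printout)
2. x = 2*(-22) + (2)*(-3) + (0) = -50 (confirmed correct)
3. x = 2*(-50) + (2)*(-22) + (0) = -144 (confirmed correct)
4. x = 2*(-144) + (2)*(-50) + (0) = -388 (exactly as logged)
5. x = 2*(-388) + (2)*(-144) + (0) = -1064 (no discrepancy)
6. x = 2*(-1064) + (2)*(-388) + (0) = -2904 (exactly as logged)
7. x = 2*(-2904) + (2)*(-1064) + (0) = -7936 (this is not what the printout shows)
The audit stops at step 7: the recorded entry is wrong and should be x = -7936.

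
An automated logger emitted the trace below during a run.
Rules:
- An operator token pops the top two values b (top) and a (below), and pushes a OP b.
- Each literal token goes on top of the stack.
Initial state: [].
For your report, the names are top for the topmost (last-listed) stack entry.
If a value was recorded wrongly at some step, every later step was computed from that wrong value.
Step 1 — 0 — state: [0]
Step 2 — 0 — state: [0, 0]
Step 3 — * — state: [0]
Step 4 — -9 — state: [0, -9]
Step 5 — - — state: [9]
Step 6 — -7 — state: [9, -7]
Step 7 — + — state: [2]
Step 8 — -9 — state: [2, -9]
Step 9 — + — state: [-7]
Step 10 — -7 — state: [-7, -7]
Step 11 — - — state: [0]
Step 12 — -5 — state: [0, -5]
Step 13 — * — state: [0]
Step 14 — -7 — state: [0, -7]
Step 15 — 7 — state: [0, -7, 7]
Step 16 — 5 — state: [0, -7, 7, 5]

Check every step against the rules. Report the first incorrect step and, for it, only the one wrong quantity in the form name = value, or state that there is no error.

step 1: push 0: top = 0 -> checks out
step 2: push 0: top = 0 -> no discrepancy
step 3: 0 * 0 = 0 -> exactly as logged
step 4: push -9: top = -9 -> consistent with the trace
step 5: 0 - -9 = 9 -> checks out
step 6: push -7: top = -7 -> verified
step 7: 9 + -7 = 2 -> no discrepancy
step 8: push -9: top = -9 -> matches
step 9: 2 + -9 = -7 -> agrees with the trace
step 10: push -7: top = -7 -> confirmed correct
step 11: -7 - -7 = 0 -> consistent with the trace
step 12: push -5: top = -5 -> matches
step 13: 0 * -5 = 0 -> verified
step 14: push -7: top = -7 -> no discrepancy
step 15: push 7: top = 7 -> confirmed correct
step 16: push 5: top = 5 -> confirmed correct
All entries verified; no error found.

no error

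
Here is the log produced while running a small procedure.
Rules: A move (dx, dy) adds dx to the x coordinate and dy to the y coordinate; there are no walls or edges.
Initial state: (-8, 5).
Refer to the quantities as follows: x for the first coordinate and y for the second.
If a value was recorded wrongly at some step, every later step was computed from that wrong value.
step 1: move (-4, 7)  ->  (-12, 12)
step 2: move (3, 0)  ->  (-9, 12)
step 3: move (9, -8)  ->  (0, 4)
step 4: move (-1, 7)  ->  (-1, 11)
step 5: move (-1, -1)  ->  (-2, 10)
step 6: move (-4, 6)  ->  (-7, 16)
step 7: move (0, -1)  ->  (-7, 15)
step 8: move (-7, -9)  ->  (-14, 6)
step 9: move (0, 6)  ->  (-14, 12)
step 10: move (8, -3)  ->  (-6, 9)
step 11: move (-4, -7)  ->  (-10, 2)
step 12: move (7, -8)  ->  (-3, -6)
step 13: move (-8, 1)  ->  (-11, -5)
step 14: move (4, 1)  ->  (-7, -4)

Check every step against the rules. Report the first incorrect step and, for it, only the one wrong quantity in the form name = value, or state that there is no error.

step 6, x = -6

Step 1: x = -8 + (-4) = -12, y = 5 + (7) = 12 — same as recorded.
Step 2: x = -12 + (3) = -9, y = 12 + (0) = 12 — confirmed correct.
Step 3: x = -9 + (9) = 0, y = 12 + (-8) = 4 — verified.
Step 4: x = 0 + (-1) = -1, y = 4 + (7) = 11 — matches.
Step 5: x = -1 + (-1) = -2, y = 11 + (-1) = 10 — consistent with the log.
Step 6: x = -2 + (-4) = -6, y = 10 + (6) = 16 — this is not what the log shows.
First incorrect step: 6; the correct value is x = -6.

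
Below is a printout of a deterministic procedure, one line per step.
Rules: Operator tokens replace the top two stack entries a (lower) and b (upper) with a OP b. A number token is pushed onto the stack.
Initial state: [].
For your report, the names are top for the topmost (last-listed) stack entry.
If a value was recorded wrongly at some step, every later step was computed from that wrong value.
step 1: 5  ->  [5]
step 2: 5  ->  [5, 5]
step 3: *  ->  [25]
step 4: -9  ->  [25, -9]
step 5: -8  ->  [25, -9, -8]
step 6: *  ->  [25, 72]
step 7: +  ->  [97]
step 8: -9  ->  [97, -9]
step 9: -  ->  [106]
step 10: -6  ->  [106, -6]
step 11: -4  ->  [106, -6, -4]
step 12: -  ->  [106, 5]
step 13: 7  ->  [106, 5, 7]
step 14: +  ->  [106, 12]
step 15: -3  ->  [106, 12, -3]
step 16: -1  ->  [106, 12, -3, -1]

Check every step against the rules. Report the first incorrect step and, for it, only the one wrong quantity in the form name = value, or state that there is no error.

step 12, top = -2

1. push 5: top = 5 (no discrepancy)
2. push 5: top = 5 (exactly as logged)
3. 5 * 5 = 25 (agrees with the printout)
4. push -9: top = -9 (in agreement)
5. push -8: top = -8 (checks out)
6. -9 * -8 = 72 (same as recorded)
7. 25 + 72 = 97 (confirmed correct)
8. push -9: top = -9 (same as recorded)
9. 97 - -9 = 106 (matches)
10. push -6: top = -6 (agrees with the printout)
11. push -4: top = -4 (agrees with the printout)
12. -6 - -4 = -2 (first mismatch against the printout)
The earliest wrong entry is at step 12: it should read top = -2.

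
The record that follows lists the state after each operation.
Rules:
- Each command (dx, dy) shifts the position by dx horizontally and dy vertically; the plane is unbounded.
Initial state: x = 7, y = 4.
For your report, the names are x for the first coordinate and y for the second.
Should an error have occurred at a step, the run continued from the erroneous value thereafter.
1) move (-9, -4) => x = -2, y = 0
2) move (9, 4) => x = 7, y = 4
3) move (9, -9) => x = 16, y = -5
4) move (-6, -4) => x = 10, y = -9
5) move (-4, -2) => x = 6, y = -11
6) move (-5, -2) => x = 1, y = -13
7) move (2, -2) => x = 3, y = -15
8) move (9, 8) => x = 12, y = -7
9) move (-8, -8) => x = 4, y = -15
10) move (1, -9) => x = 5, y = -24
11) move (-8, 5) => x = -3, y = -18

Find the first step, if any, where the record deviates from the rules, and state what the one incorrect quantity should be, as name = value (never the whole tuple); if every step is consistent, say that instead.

step 11, y = -19

Recomputing the run from the initial state:
step 1: x = -2, y = 0
step 2: x = 7, y = 4
step 3: x = 16, y = -5
step 4: x = 10, y = -9
step 5: x = 6, y = -11
step 6: x = 1, y = -13
step 7: x = 3, y = -15
step 8: x = 12, y = -7
step 9: x = 4, y = -15
step 10: x = 5, y = -24
step 11: x = -3, y = -19
The first disagreement with the record is at step 11, where the value should be y = -19.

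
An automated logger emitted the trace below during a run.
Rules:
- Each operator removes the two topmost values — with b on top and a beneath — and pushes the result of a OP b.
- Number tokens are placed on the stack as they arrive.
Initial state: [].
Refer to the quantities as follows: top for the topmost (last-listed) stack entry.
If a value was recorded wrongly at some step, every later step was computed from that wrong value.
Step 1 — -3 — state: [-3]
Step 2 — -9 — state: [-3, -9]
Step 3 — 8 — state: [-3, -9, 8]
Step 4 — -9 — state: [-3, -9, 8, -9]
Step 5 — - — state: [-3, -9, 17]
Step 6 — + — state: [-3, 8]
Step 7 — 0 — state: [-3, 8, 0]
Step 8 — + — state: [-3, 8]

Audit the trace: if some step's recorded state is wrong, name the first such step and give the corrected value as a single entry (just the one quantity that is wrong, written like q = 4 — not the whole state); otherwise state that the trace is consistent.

no error

1. push -3: top = -3 (verified)
2. push -9: top = -9 (same as recorded)
3. push 8: top = 8 (matches)
4. push -9: top = -9 (agrees with the trace)
5. 8 - -9 = 17 (in agreement)
6. -9 + 17 = 8 (consistent with the trace)
7. push 0: top = 0 (checks out)
8. 8 + 0 = 8 (same as recorded)
Every step is consistent.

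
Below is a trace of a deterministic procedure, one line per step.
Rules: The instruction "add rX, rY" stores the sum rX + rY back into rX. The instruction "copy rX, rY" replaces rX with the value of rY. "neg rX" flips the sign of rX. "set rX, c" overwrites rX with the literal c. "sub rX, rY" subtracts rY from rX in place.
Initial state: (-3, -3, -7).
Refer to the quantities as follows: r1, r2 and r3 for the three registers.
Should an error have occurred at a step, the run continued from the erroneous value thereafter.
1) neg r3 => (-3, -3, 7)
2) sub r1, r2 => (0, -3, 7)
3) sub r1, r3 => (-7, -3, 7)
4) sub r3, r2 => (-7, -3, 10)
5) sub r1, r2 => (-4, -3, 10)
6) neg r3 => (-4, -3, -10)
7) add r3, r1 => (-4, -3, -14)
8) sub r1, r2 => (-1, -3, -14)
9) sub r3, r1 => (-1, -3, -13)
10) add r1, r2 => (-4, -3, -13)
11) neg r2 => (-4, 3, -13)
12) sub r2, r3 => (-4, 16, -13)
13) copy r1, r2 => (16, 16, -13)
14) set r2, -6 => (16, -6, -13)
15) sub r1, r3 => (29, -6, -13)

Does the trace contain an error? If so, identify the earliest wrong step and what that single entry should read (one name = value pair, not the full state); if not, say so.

no error

Step 1: r3 = -(-7) = 7 — same as recorded.
Step 2: r1 = -3 - -3 = 0 — consistent with the trace.
Step 3: r1 = 0 - 7 = -7 — agrees with the trace.
Step 4: r3 = 7 - -3 = 10 — consistent with the trace.
Step 5: r1 = -7 - -3 = -4 — matches.
Step 6: r3 = -(10) = -10 — verified.
Step 7: r3 = -10 + -4 = -14 — consistent with the trace.
Step 8: r1 = -4 - -3 = -1 — matches.
Step 9: r3 = -14 - -1 = -13 — matches.
Step 10: r1 = -1 + -3 = -4 — exactly as logged.
Step 11: r2 = -(-3) = 3 — exactly as logged.
Step 12: r2 = 3 - -13 = 16 — verified.
Step 13: r1 = 16 — same as recorded.
Step 14: r2 = -6 — confirmed correct.
Step 15: r1 = 16 - -13 = 29 — verified.
All entries verified; no error found.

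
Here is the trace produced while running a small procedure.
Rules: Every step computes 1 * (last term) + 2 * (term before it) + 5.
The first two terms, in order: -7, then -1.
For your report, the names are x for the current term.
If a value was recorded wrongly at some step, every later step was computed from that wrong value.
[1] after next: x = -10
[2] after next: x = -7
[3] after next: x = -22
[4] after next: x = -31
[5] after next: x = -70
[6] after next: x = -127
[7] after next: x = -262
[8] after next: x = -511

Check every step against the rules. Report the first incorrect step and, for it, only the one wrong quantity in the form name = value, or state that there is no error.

Step 1: x = 1*(-1) + (2)*(-7) + (5) = -10 — verified.
Step 2: x = 1*(-10) + (2)*(-1) + (5) = -7 — exactly as logged.
Step 3: x = 1*(-7) + (2)*(-10) + (5) = -22 — in agreement.
Step 4: x = 1*(-22) + (2)*(-7) + (5) = -31 — verified.
Step 5: x = 1*(-31) + (2)*(-22) + (5) = -70 — checks out.
Step 6: x = 1*(-70) + (2)*(-31) + (5) = -127 — consistent with the trace.
Step 7: x = 1*(-127) + (2)*(-70) + (5) = -262 — exactly as logged.
Step 8: x = 1*(-262) + (2)*(-127) + (5) = -511 — confirmed correct.
All steps check out; nothing to correct.

no error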